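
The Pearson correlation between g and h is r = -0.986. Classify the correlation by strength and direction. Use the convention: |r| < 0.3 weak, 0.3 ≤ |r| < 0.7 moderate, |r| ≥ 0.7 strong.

r = -0.986 < 0 so the relationship is negative.
|r| = 0.986, which falls in the strong range.

strong negative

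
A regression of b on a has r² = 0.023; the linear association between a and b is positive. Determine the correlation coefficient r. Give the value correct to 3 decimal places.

|r| = √0.023 = 0.152
The association is positive, so r = 0.152.

0.152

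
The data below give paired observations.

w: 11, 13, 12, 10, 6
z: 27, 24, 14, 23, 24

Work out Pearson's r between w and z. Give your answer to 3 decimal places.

-0.259

n = 5, Σw = 52, Σz = 112, Σw² = 570, Σz² = 2606, Σwz = 1151
nΣwz − ΣwΣz = 5755 − 5824 = -69
nΣw² − (Σw)² = 2850 − 2704 = 146; nΣz² − (Σz)² = 13030 − 12544 = 486
r = -69 / √(146 × 486) = -69 / 266.3757 ≈ -0.259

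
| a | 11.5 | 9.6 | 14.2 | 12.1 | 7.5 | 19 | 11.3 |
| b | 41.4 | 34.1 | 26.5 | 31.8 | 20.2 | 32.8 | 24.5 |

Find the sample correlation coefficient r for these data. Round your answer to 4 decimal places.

0.2869

n = 7, Σa = 85.2, Σb = 211.3, Σa² = 1117.4, Σb² = 6674.39, Σab = 2616.09
nΣab − ΣaΣb = 18312.63 − 18002.76 = 309.87
nΣa² − (Σa)² = 7821.8 − 7259.04 = 562.76; nΣb² − (Σb)² = 46720.73 − 44647.69 = 2073.04
r = 309.87 / √(562.76 × 2073.04) = 309.87 / 1080.1037 ≈ 0.2869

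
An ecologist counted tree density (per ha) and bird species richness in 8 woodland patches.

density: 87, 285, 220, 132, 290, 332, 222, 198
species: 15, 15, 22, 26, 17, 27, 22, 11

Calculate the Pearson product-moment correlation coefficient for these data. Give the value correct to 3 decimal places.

n = 8, Σx = 1766, Σy = 155, Σx² = 437430, Σy² = 3233, Σxy = 34808
nΣxy − ΣxΣy = 278464 − 273730 = 4734
nΣx² − (Σx)² = 3499440 − 3118756 = 380684; nΣy² − (Σy)² = 25864 − 24025 = 1839
r = 4734 / √(380684 × 1839) = 4734 / 26458.9848 ≈ 0.179

0.179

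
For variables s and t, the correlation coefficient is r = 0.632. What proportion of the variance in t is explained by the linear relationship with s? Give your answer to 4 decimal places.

r² = (0.632)² = 0.3994

0.3994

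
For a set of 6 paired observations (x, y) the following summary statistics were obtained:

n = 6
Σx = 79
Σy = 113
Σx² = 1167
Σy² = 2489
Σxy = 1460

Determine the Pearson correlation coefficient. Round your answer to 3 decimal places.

-0.130

r = (nΣxy − ΣxΣy) / √[(nΣx² − (Σx)²)(nΣy² − (Σy)²)]
Numerator: 6×1460 − 79×113 = -167
Denominator: √[(7002 − 6241)(14934 − 12769)] = √[761 × 2165] = 1283.5751
r = -167 / 1283.5751 ≈ -0.130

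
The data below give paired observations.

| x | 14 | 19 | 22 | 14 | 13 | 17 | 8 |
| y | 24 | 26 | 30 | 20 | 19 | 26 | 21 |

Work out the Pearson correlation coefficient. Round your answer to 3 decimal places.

0.834

n = 7, Σx = 107, Σy = 166, Σx² = 1759, Σy² = 4030, Σxy = 2627
nΣxy − ΣxΣy = 18389 − 17762 = 627
nΣx² − (Σx)² = 12313 − 11449 = 864; nΣy² − (Σy)² = 28210 − 27556 = 654
r = 627 / √(864 × 654) = 627 / 751.7021 ≈ 0.834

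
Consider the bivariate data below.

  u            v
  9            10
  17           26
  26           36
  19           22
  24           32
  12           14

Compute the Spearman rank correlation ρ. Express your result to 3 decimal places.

0.943

Rank u: 1, 3, 6, 4, 5, 2
Rank v: 1, 4, 6, 3, 5, 2
d = rank(u) − rank(v): 0, -1, 0, 1, 0, 0; Σd² = 2
ρ = 1 − 6Σd² / [n(n²−1)] = 1 − 6×2 / (6×35) = 1 − 12/210 ≈ 0.943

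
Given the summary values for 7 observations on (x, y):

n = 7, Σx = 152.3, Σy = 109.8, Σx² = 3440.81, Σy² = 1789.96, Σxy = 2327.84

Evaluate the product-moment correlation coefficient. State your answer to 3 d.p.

r = (nΣxy − ΣxΣy) / √[(nΣx² − (Σx)²)(nΣy² − (Σy)²)]
Numerator: 7×2327.84 − 152.3×109.8 = -427.66
Denominator: √[(24085.67 − 23195.29)(12529.72 − 12056.04)] = √[890.38 × 473.68] = 649.4268
r = -427.66 / 649.4268 ≈ -0.659

-0.659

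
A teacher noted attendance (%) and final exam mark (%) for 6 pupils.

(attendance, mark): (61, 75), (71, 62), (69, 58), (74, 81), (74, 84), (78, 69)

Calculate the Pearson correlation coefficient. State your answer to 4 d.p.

n = 6, Σx = 427, Σy = 429, Σx² = 30559, Σy² = 31211, Σxy = 30571
nΣxy − ΣxΣy = 183426 − 183183 = 243
nΣx² − (Σx)² = 183354 − 182329 = 1025; nΣy² − (Σy)² = 187266 − 184041 = 3225
r = 243 / √(1025 × 3225) = 243 / 1818.1378 ≈ 0.1337

0.1337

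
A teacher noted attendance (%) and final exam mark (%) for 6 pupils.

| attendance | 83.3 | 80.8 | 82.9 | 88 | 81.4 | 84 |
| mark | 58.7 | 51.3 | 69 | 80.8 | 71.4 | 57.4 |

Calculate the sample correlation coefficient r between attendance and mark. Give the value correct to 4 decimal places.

0.6457

n = 6, Σx = 500.4, Σy = 388.6, Σx² = 41765.9, Σy² = 25759.74, Σxy = 32498.81
nΣxy − ΣxΣy = 194992.86 − 194455.44 = 537.42
nΣx² − (Σx)² = 250595.4 − 250400.16 = 195.24; nΣy² − (Σy)² = 154558.44 − 151009.96 = 3548.48
r = 537.42 / √(195.24 × 3548.48) = 537.42 / 832.3492 ≈ 0.6457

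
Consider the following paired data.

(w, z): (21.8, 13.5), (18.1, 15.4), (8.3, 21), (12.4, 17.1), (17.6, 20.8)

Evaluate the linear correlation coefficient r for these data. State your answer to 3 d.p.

-0.682

n = 5, Σw = 78.2, Σz = 87.8, Σw² = 1335.26, Σz² = 1585.46, Σwz = 1325.46
nΣwz − ΣwΣz = 6627.3 − 6865.96 = -238.66
nΣw² − (Σw)² = 6676.3 − 6115.24 = 561.06; nΣz² − (Σz)² = 7927.3 − 7708.84 = 218.46
r = -238.66 / √(561.06 × 218.46) = -238.66 / 350.0988 ≈ -0.682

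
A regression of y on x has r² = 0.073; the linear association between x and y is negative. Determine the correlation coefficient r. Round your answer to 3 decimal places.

|r| = √0.073 = 0.270
The association is negative, so r = −0.270.

-0.270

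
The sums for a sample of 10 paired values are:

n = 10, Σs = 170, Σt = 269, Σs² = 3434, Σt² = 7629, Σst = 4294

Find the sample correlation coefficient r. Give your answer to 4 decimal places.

-0.6035

r = (nΣst − ΣsΣt) / √[(nΣs² − (Σs)²)(nΣt² − (Σt)²)]
Numerator: 10×4294 − 170×269 = -2790
Denominator: √[(34340 − 28900)(76290 − 72361)] = √[5440 × 3929] = 4623.1764
r = -2790 / 4623.1764 ≈ -0.6035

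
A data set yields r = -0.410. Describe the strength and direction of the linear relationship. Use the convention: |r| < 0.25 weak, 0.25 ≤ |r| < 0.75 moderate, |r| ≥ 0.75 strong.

moderate negative

r = -0.410 < 0 so the relationship is negative.
|r| = 0.410, which falls in the moderate range.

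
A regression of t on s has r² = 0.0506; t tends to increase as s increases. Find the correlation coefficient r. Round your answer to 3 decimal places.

0.225

|r| = √0.0506 = 0.225
The association is positive, so r = 0.225.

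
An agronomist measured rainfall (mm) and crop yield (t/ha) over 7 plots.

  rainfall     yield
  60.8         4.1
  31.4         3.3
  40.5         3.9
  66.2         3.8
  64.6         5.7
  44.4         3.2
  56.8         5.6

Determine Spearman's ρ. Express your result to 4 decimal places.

0.4643

Rank rainfall: 5, 1, 2, 7, 6, 3, 4
Rank yield: 5, 2, 4, 3, 7, 1, 6
d = rank(rainfall) − rank(yield): 0, -1, -2, 4, -1, 2, -2; Σd² = 30
ρ = 1 − 6Σd² / [n(n²−1)] = 1 − 6×30 / (7×48) = 1 − 180/336 ≈ 0.4643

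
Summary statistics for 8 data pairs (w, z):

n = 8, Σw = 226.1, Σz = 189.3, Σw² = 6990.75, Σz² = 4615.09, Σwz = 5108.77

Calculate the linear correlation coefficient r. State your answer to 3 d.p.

r = (nΣwz − ΣwΣz) / √[(nΣw² − (Σw)²)(nΣz² − (Σz)²)]
Numerator: 8×5108.77 − 226.1×189.3 = -1930.57
Denominator: √[(55926 − 51121.21)(36920.72 − 35834.49)] = √[4804.79 × 1086.23] = 2284.5365
r = -1930.57 / 2284.5365 ≈ -0.845

-0.845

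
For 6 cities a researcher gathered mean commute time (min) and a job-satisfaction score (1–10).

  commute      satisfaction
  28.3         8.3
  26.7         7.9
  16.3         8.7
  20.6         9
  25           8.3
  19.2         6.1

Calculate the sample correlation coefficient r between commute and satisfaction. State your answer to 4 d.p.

n = 6, Σx = 136.1, Σy = 48.3, Σx² = 3197.47, Σy² = 394.09, Σxy = 1097.65
nΣxy − ΣxΣy = 6585.9 − 6573.63 = 12.27
nΣx² − (Σx)² = 19184.82 − 18523.21 = 661.61; nΣy² − (Σy)² = 2364.54 − 2332.89 = 31.65
r = 12.27 / √(661.61 × 31.65) = 12.27 / 144.7064 ≈ 0.0848

0.0848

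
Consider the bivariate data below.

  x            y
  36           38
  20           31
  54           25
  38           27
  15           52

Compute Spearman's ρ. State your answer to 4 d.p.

-0.9000

Rank x: 3, 2, 5, 4, 1
Rank y: 4, 3, 1, 2, 5
d = rank(x) − rank(y): -1, -1, 4, 2, -4; Σd² = 38
ρ = 1 − 6Σd² / [n(n²−1)] = 1 − 6×38 / (5×24) = 1 − 228/120 ≈ -0.9000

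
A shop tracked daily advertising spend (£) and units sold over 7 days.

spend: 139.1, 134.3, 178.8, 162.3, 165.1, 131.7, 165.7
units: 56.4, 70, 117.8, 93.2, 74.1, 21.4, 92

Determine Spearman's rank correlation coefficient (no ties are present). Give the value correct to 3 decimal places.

Rank spend: 3, 2, 7, 4, 5, 1, 6
Rank units: 2, 3, 7, 6, 4, 1, 5
d = rank(spend) − rank(units): 1, -1, 0, -2, 1, 0, 1; Σd² = 8
ρ = 1 − 6Σd² / [n(n²−1)] = 1 − 6×8 / (7×48) = 1 − 48/336 ≈ 0.857

0.857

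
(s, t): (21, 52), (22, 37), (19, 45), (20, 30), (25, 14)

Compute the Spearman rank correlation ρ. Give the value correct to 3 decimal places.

Rank s: 3, 4, 1, 2, 5
Rank t: 5, 3, 4, 2, 1
d = rank(s) − rank(t): -2, 1, -3, 0, 4; Σd² = 30
ρ = 1 − 6Σd² / [n(n²−1)] = 1 − 6×30 / (5×24) = 1 − 180/120 ≈ -0.500

-0.500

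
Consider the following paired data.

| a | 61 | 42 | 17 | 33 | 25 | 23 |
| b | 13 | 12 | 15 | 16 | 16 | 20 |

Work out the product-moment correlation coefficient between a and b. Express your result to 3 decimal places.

-0.632

n = 6, Σa = 201, Σb = 92, Σa² = 8017, Σb² = 1450, Σab = 2940
nΣab − ΣaΣb = 17640 − 18492 = -852
nΣa² − (Σa)² = 48102 − 40401 = 7701; nΣb² − (Σb)² = 8700 − 8464 = 236
r = -852 / √(7701 × 236) = -852 / 1348.1231 ≈ -0.632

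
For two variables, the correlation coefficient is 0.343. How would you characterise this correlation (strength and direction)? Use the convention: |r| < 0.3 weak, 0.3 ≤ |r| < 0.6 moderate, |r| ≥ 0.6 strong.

r = 0.343 > 0 so the relationship is positive.
|r| = 0.343, which falls in the moderate range.

moderate positive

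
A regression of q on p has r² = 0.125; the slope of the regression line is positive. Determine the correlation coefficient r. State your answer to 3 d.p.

0.354

|r| = √0.125 = 0.354
The association is positive, so r = 0.354.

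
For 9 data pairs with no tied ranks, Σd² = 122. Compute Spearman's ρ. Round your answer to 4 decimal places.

-0.0167

ρ = 1 − 6Σd² / [n(n²−1)] = 1 − 6×122 / (9×80)
  = 1 − 732/720 = 1 − 1.01667 ≈ -0.0167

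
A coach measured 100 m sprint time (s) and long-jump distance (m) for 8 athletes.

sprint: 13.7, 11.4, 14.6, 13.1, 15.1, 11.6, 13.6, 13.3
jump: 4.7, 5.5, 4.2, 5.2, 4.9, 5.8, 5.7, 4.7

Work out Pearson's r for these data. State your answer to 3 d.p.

-0.687

n = 8, Σx = 106.4, Σy = 40.7, Σx² = 1426.84, Σy² = 209.25, Σxy = 537.83
nΣxy − ΣxΣy = 4302.64 − 4330.48 = -27.84
nΣx² − (Σx)² = 11414.72 − 11320.96 = 93.76; nΣy² − (Σy)² = 1674 − 1656.49 = 17.51
r = -27.84 / √(93.76 × 17.51) = -27.84 / 40.5184 ≈ -0.687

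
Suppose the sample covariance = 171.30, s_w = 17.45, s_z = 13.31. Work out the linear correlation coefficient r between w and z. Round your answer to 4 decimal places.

r = Cov(w,z) / (s_w · s_z) = 171.30 / (17.45 × 13.31)
  = 171.30 / 232.2595 ≈ 0.7375

0.7375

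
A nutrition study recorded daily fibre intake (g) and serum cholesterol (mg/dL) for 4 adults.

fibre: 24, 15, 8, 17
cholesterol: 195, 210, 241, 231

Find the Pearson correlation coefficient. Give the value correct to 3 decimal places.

-0.849

n = 4, Σx = 64, Σy = 877, Σx² = 1154, Σy² = 193567, Σxy = 13685
nΣxy − ΣxΣy = 54740 − 56128 = -1388
nΣx² − (Σx)² = 4616 − 4096 = 520; nΣy² − (Σy)² = 774268 − 769129 = 5139
r = -1388 / √(520 × 5139) = -1388 / 1634.7110 ≈ -0.849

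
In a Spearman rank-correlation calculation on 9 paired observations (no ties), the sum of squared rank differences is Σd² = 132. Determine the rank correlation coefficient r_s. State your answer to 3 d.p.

-0.100

ρ = 1 − 6Σd² / [n(n²−1)] = 1 − 6×132 / (9×80)
  = 1 − 792/720 = 1 − 1.1000 ≈ -0.100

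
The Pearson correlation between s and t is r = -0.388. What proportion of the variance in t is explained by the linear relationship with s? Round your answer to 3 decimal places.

0.151

r² = (-0.388)² = 0.151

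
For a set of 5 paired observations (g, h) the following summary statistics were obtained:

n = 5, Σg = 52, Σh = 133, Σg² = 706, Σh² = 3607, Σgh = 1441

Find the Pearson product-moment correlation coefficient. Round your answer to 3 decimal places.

r = (nΣgh − ΣgΣh) / √[(nΣg² − (Σg)²)(nΣh² − (Σh)²)]
Numerator: 5×1441 − 52×133 = 289
Denominator: √[(3530 − 2704)(18035 − 17689)] = √[826 × 346] = 534.5989
r = 289 / 534.5989 ≈ 0.541

0.541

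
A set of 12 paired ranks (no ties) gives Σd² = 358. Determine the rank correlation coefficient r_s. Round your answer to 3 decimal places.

ρ = 1 − 6Σd² / [n(n²−1)] = 1 − 6×358 / (12×143)
  = 1 − 2148/1716 = 1 − 1.2517 ≈ -0.252

-0.252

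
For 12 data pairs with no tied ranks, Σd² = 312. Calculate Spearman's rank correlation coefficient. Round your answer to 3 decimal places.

-0.091

ρ = 1 − 6Σd² / [n(n²−1)] = 1 − 6×312 / (12×143)
  = 1 − 1872/1716 = 1 − 1.0909 ≈ -0.091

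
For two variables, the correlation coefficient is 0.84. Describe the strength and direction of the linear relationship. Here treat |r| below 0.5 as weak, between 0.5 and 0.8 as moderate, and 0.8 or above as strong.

r = 0.84 > 0 so the relationship is positive.
|r| = 0.84, which falls in the strong range.

strong positive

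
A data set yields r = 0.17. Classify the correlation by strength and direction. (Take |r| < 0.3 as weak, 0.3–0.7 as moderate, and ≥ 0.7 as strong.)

r = 0.17 > 0 so the relationship is positive.
|r| = 0.17, which falls in the weak range.

weak positive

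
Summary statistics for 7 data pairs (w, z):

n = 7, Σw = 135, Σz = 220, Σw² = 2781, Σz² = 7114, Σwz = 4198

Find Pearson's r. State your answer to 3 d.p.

-0.238

r = (nΣwz − ΣwΣz) / √[(nΣw² − (Σw)²)(nΣz² − (Σz)²)]
Numerator: 7×4198 − 135×220 = -314
Denominator: √[(19467 − 18225)(49798 − 48400)] = √[1242 × 1398] = 1317.6934
r = -314 / 1317.6934 ≈ -0.238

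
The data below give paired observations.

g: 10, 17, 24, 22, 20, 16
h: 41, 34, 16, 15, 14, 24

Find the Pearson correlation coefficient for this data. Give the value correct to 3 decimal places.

n = 6, Σg = 109, Σh = 144, Σg² = 2105, Σh² = 4090, Σgh = 2366
nΣgh − ΣgΣh = 14196 − 15696 = -1500
nΣg² − (Σg)² = 12630 − 11881 = 749; nΣh² − (Σh)² = 24540 − 20736 = 3804
r = -1500 / √(749 × 3804) = -1500 / 1687.9562 ≈ -0.889

-0.889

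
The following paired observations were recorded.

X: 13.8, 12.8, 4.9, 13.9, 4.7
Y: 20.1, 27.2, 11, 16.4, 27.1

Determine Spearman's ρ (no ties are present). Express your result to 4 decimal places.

-0.2000

Rank X: 4, 3, 2, 5, 1
Rank Y: 3, 5, 1, 2, 4
d = rank(X) − rank(Y): 1, -2, 1, 3, -3; Σd² = 24
ρ = 1 − 6Σd² / [n(n²−1)] = 1 − 6×24 / (5×24) = 1 − 144/120 ≈ -0.2000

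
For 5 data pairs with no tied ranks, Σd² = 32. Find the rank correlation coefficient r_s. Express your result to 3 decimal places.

-0.600

ρ = 1 − 6Σd² / [n(n²−1)] = 1 − 6×32 / (5×24)
  = 1 − 192/120 = 1 − 1.6000 ≈ -0.600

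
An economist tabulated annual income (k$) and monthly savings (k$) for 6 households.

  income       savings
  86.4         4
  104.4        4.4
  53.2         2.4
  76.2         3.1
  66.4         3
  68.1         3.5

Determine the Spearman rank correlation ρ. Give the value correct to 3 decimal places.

0.943

Rank income: 5, 6, 1, 4, 2, 3
Rank savings: 5, 6, 1, 3, 2, 4
d = rank(income) − rank(savings): 0, 0, 0, 1, 0, -1; Σd² = 2
ρ = 1 − 6Σd² / [n(n²−1)] = 1 − 6×2 / (6×35) = 1 − 12/210 ≈ 0.943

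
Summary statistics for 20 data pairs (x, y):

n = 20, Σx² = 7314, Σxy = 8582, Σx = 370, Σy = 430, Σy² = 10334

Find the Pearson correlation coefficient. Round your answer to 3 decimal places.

0.877

r = (nΣxy − ΣxΣy) / √[(nΣx² − (Σx)²)(nΣy² − (Σy)²)]
Numerator: 20×8582 − 370×430 = 12540
Denominator: √[(146280 − 136900)(206680 − 184900)] = √[9380 × 21780] = 14293.2292
r = 12540 / 14293.2292 ≈ 0.877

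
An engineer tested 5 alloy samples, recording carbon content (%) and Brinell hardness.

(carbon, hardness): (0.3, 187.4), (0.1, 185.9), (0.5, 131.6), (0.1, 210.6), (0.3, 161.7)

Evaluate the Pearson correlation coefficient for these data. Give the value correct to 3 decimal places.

-0.891

n = 5, Σx = 1.3, Σy = 877.2, Σx² = 0.45, Σy² = 157495.38, Σxy = 210.18
nΣxy − ΣxΣy = 1050.9 − 1140.36 = -89.46
nΣx² − (Σx)² = 2.25 − 1.69 = 0.56; nΣy² − (Σy)² = 787476.9 − 769479.84 = 17997.06
r = -89.46 / √(0.56 × 17997.06) = -89.46 / 100.3910 ≈ -0.891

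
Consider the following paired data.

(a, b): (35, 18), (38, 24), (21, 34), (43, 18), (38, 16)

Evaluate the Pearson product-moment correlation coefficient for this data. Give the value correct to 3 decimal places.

n = 5, Σa = 175, Σb = 110, Σa² = 6403, Σb² = 2636, Σab = 3638
nΣab − ΣaΣb = 18190 − 19250 = -1060
nΣa² − (Σa)² = 32015 − 30625 = 1390; nΣb² − (Σb)² = 13180 − 12100 = 1080
r = -1060 / √(1390 × 1080) = -1060 / 1225.2347 ≈ -0.865

-0.865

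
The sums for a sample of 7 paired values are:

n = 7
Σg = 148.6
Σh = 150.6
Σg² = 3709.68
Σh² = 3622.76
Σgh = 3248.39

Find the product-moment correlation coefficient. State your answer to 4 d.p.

r = (nΣgh − ΣgΣh) / √[(nΣg² − (Σg)²)(nΣh² − (Σh)²)]
Numerator: 7×3248.39 − 148.6×150.6 = 359.57
Denominator: √[(25967.76 − 22081.96)(25359.32 − 22680.36)] = √[3885.8 × 2678.96] = 3226.4381
r = 359.57 / 3226.4381 ≈ 0.1114

0.1114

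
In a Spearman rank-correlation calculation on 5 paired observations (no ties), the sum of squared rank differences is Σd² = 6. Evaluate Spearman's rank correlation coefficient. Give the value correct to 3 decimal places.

ρ = 1 − 6Σd² / [n(n²−1)] = 1 − 6×6 / (5×24)
  = 1 − 36/120 = 1 − 0.3000 ≈ 0.700

0.700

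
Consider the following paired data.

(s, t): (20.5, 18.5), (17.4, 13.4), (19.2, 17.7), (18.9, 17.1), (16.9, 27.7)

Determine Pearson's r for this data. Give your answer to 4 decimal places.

-0.3379

n = 5, Σs = 92.9, Σt = 94.4, Σs² = 1734.47, Σt² = 1894.8, Σst = 1743.57
nΣst − ΣsΣt = 8717.85 − 8769.76 = -51.91
nΣs² − (Σs)² = 8672.35 − 8630.41 = 41.94; nΣt² − (Σt)² = 9474 − 8911.36 = 562.64
r = -51.91 / √(41.94 × 562.64) = -51.91 / 153.6135 ≈ -0.3379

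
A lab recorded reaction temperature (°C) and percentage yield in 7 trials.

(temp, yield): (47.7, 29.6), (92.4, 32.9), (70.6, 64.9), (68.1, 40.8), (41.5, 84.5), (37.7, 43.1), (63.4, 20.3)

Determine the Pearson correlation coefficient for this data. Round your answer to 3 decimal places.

n = 7, Σx = 421.4, Σy = 316.1, Σx² = 27598.12, Σy² = 17245.17, Σxy = 18230.94
nΣxy − ΣxΣy = 127616.58 − 133204.54 = -5587.96
nΣx² − (Σx)² = 193186.84 − 177577.96 = 15608.88; nΣy² − (Σy)² = 120716.19 − 99919.21 = 20796.98
r = -5587.96 / √(15608.88 × 20796.98) = -5587.96 / 18017.1464 ≈ -0.310

-0.310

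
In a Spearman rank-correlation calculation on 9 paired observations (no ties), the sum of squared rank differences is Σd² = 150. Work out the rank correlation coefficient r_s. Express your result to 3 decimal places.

ρ = 1 − 6Σd² / [n(n²−1)] = 1 − 6×150 / (9×80)
  = 1 − 900/720 = 1 − 1.2500 ≈ -0.250

-0.250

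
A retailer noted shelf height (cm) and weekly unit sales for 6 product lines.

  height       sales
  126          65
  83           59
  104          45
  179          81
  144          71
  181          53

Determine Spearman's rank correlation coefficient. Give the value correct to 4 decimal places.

Rank height: 3, 1, 2, 5, 4, 6
Rank sales: 4, 3, 1, 6, 5, 2
d = rank(height) − rank(sales): -1, -2, 1, -1, -1, 4; Σd² = 24
ρ = 1 − 6Σd² / [n(n²−1)] = 1 − 6×24 / (6×35) = 1 − 144/210 ≈ 0.3143

0.3143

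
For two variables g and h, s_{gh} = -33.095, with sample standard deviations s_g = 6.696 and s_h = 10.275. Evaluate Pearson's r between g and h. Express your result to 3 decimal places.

r = Cov(g,h) / (s_g · s_h) = -33.095 / (6.696 × 10.275)
  = -33.095 / 68.8014 ≈ -0.481

-0.481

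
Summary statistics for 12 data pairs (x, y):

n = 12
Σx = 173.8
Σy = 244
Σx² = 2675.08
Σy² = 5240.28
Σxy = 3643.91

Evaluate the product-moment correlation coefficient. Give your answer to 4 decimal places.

0.5241

r = (nΣxy − ΣxΣy) / √[(nΣx² − (Σx)²)(nΣy² − (Σy)²)]
Numerator: 12×3643.91 − 173.8×244 = 1319.72
Denominator: √[(32100.96 − 30206.44)(62883.36 − 59536)] = √[1894.52 × 3347.36] = 2518.2614
r = 1319.72 / 2518.2614 ≈ 0.5241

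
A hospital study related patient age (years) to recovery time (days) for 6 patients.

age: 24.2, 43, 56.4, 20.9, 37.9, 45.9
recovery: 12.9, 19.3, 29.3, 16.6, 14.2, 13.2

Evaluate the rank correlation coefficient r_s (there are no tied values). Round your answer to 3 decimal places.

Rank age: 2, 4, 6, 1, 3, 5
Rank recovery: 1, 5, 6, 4, 3, 2
d = rank(age) − rank(recovery): 1, -1, 0, -3, 0, 3; Σd² = 20
ρ = 1 − 6Σd² / [n(n²−1)] = 1 − 6×20 / (6×35) = 1 − 120/210 ≈ 0.429

0.429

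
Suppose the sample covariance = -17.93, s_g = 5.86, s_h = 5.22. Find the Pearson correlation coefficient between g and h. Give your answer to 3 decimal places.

r = Cov(g,h) / (s_g · s_h) = -17.93 / (5.86 × 5.22)
  = -17.93 / 30.5892 ≈ -0.586

-0.586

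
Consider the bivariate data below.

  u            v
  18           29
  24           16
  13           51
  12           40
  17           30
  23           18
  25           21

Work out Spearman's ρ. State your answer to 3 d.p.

-0.857

Rank u: 4, 6, 2, 1, 3, 5, 7
Rank v: 4, 1, 7, 6, 5, 2, 3
d = rank(u) − rank(v): 0, 5, -5, -5, -2, 3, 4; Σd² = 104
ρ = 1 − 6Σd² / [n(n²−1)] = 1 − 6×104 / (7×48) = 1 − 624/336 ≈ -0.857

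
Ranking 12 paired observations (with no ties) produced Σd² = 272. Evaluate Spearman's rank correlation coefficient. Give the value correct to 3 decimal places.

ρ = 1 − 6Σd² / [n(n²−1)] = 1 − 6×272 / (12×143)
  = 1 − 1632/1716 = 1 − 0.9510 ≈ 0.049

0.049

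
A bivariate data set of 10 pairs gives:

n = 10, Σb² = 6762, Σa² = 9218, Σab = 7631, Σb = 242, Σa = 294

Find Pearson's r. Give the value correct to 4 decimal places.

r = (nΣab − ΣaΣb) / √[(nΣa² − (Σa)²)(nΣb² − (Σb)²)]
Numerator: 10×7631 − 294×242 = 5162
Denominator: √[(92180 − 86436)(67620 − 58564)] = √[5744 × 9056] = 7212.3272
r = 5162 / 7212.3272 ≈ 0.7157

0.7157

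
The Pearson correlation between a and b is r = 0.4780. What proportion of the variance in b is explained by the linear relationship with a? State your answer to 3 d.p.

r² = (0.4780)² = 0.228

0.228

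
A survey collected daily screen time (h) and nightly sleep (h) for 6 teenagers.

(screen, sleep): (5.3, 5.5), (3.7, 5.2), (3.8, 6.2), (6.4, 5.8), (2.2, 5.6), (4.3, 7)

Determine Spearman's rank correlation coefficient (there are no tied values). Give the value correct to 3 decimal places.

0.257

Rank screen: 5, 2, 3, 6, 1, 4
Rank sleep: 2, 1, 5, 4, 3, 6
d = rank(screen) − rank(sleep): 3, 1, -2, 2, -2, -2; Σd² = 26
ρ = 1 − 6Σd² / [n(n²−1)] = 1 − 6×26 / (6×35) = 1 − 156/210 ≈ 0.257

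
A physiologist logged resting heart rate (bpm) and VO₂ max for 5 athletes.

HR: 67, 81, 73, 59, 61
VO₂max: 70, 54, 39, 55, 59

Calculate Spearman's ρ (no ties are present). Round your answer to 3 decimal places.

Rank HR: 3, 5, 4, 1, 2
Rank VO₂max: 5, 2, 1, 3, 4
d = rank(HR) − rank(VO₂max): -2, 3, 3, -2, -2; Σd² = 30
ρ = 1 − 6Σd² / [n(n²−1)] = 1 − 6×30 / (5×24) = 1 − 180/120 ≈ -0.500

-0.500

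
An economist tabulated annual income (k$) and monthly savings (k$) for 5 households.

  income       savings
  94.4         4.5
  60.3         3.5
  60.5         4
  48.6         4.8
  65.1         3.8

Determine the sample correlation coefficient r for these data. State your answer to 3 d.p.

n = 5, Σx = 328.9, Σy = 20.6, Σx² = 22807.67, Σy² = 85.98, Σxy = 1358.51
nΣxy − ΣxΣy = 6792.55 − 6775.34 = 17.21
nΣx² − (Σx)² = 114038.35 − 108175.21 = 5863.14; nΣy² − (Σy)² = 429.9 − 424.36 = 5.54
r = 17.21 / √(5863.14 × 5.54) = 17.21 / 180.2271 ≈ 0.095

0.095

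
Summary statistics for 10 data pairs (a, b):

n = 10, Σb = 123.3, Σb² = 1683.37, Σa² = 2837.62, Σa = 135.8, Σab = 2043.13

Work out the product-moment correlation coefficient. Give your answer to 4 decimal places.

0.9160

r = (nΣab − ΣaΣb) / √[(nΣa² − (Σa)²)(nΣb² − (Σb)²)]
Numerator: 10×2043.13 − 135.8×123.3 = 3687.16
Denominator: √[(28376.2 − 18441.64)(16833.7 − 15202.89)] = √[9934.56 × 1630.81] = 4025.0938
r = 3687.16 / 4025.0938 ≈ 0.9160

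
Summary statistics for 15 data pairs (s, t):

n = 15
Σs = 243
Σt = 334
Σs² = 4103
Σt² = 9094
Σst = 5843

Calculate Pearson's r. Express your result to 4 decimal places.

0.8231

r = (nΣst − ΣsΣt) / √[(nΣs² − (Σs)²)(nΣt² − (Σt)²)]
Numerator: 15×5843 − 243×334 = 6483
Denominator: √[(61545 − 59049)(136410 − 111556)] = √[2496 × 24854] = 7876.2671
r = 6483 / 7876.2671 ≈ 0.8231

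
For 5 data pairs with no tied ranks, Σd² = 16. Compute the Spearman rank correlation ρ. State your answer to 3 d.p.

0.200

ρ = 1 − 6Σd² / [n(n²−1)] = 1 − 6×16 / (5×24)
  = 1 − 96/120 = 1 − 0.8000 ≈ 0.200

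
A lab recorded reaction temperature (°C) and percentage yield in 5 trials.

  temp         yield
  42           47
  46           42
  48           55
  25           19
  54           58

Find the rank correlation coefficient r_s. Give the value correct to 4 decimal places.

Rank temp: 2, 3, 4, 1, 5
Rank yield: 3, 2, 4, 1, 5
d = rank(temp) − rank(yield): -1, 1, 0, 0, 0; Σd² = 2
ρ = 1 − 6Σd² / [n(n²−1)] = 1 − 6×2 / (5×24) = 1 − 12/120 ≈ 0.9000

0.9000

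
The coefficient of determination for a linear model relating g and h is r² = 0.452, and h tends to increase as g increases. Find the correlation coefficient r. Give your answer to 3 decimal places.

0.672

|r| = √0.452 = 0.672
The association is positive, so r = 0.672.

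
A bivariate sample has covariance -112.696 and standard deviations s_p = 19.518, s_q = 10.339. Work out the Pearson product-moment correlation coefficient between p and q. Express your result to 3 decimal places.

r = Cov(p,q) / (s_p · s_q) = -112.696 / (19.518 × 10.339)
  = -112.696 / 201.7966 ≈ -0.558

-0.558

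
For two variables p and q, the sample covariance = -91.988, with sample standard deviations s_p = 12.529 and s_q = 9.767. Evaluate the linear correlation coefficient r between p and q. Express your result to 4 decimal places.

r = Cov(p,q) / (s_p · s_q) = -91.988 / (12.529 × 9.767)
  = -91.988 / 122.3707 ≈ -0.7517

-0.7517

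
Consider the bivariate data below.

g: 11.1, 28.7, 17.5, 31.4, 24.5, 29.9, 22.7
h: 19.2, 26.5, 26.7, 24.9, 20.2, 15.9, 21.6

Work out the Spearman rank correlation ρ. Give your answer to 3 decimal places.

-0.036

Rank g: 1, 5, 2, 7, 4, 6, 3
Rank h: 2, 6, 7, 5, 3, 1, 4
d = rank(g) − rank(h): -1, -1, -5, 2, 1, 5, -1; Σd² = 58
ρ = 1 − 6Σd² / [n(n²−1)] = 1 − 6×58 / (7×48) = 1 − 348/336 ≈ -0.036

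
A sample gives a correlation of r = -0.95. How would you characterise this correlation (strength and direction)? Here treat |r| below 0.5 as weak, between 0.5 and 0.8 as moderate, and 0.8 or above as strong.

r = -0.95 < 0 so the relationship is negative.
|r| = 0.95, which falls in the strong range.

strong negative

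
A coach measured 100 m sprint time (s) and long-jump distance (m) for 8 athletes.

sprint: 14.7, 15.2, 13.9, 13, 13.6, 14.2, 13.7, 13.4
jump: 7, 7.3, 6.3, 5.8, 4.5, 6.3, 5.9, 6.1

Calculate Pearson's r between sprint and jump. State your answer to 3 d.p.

n = 8, Σx = 111.7, Σy = 49.2, Σx² = 1563.19, Σy² = 307.58, Σxy = 690.06
nΣxy − ΣxΣy = 5520.48 − 5495.64 = 24.84
nΣx² − (Σx)² = 12505.52 − 12476.89 = 28.63; nΣy² − (Σy)² = 2460.64 − 2420.64 = 40
r = 24.84 / √(28.63 × 40) = 24.84 / 33.8408 ≈ 0.734

0.734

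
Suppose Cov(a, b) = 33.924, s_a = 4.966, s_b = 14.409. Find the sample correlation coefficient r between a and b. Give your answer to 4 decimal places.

0.4741

r = Cov(a,b) / (s_a · s_b) = 33.924 / (4.966 × 14.409)
  = 33.924 / 71.5551 ≈ 0.4741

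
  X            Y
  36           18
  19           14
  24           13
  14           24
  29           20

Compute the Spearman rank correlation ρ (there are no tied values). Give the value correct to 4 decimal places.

-0.2000

Rank X: 5, 2, 3, 1, 4
Rank Y: 3, 2, 1, 5, 4
d = rank(X) − rank(Y): 2, 0, 2, -4, 0; Σd² = 24
ρ = 1 − 6Σd² / [n(n²−1)] = 1 − 6×24 / (5×24) = 1 − 144/120 ≈ -0.2000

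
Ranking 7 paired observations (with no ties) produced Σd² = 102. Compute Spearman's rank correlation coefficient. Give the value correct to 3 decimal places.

-0.821

ρ = 1 − 6Σd² / [n(n²−1)] = 1 − 6×102 / (7×48)
  = 1 − 612/336 = 1 − 1.8214 ≈ -0.821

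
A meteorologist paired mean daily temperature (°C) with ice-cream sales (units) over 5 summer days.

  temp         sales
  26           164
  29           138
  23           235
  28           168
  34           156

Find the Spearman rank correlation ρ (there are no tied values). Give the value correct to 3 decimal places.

Rank temp: 2, 4, 1, 3, 5
Rank sales: 3, 1, 5, 4, 2
d = rank(temp) − rank(sales): -1, 3, -4, -1, 3; Σd² = 36
ρ = 1 − 6Σd² / [n(n²−1)] = 1 − 6×36 / (5×24) = 1 − 216/120 ≈ -0.800

-0.800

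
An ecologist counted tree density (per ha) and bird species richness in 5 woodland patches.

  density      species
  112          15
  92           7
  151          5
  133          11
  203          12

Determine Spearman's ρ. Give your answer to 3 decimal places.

0.000

Rank density: 2, 1, 4, 3, 5
Rank species: 5, 2, 1, 3, 4
d = rank(density) − rank(species): -3, -1, 3, 0, 1; Σd² = 20
ρ = 1 − 6Σd² / [n(n²−1)] = 1 − 6×20 / (5×24) = 1 − 120/120 ≈ 0.000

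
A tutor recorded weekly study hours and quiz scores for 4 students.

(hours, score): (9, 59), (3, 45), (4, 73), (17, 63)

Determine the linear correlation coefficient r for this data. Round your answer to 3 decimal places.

n = 4, Σx = 33, Σy = 240, Σx² = 395, Σy² = 14804, Σxy = 2029
nΣxy − ΣxΣy = 8116 − 7920 = 196
nΣx² − (Σx)² = 1580 − 1089 = 491; nΣy² − (Σy)² = 59216 − 57600 = 1616
r = 196 / √(491 × 1616) = 196 / 890.7615 ≈ 0.220

0.220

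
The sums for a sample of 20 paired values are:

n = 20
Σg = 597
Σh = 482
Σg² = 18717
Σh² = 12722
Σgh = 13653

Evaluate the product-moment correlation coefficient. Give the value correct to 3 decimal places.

r = (nΣgh − ΣgΣh) / √[(nΣg² − (Σg)²)(nΣh² − (Σh)²)]
Numerator: 20×13653 − 597×482 = -14694
Denominator: √[(374340 − 356409)(254440 − 232324)] = √[17931 × 22116] = 19913.8644
r = -14694 / 19913.8644 ≈ -0.738

-0.738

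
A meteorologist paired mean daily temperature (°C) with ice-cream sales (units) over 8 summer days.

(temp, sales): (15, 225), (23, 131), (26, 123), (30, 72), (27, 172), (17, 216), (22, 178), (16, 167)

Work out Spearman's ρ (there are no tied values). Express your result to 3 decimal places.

Rank temp: 1, 5, 6, 8, 7, 3, 4, 2
Rank sales: 8, 3, 2, 1, 5, 7, 6, 4
d = rank(temp) − rank(sales): -7, 2, 4, 7, 2, -4, -2, -2; Σd² = 146
ρ = 1 − 6Σd² / [n(n²−1)] = 1 − 6×146 / (8×63) = 1 − 876/504 ≈ -0.738

-0.738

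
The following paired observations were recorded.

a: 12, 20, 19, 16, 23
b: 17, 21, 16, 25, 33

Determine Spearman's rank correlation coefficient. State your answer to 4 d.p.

0.5000

Rank a: 1, 4, 3, 2, 5
Rank b: 2, 3, 1, 4, 5
d = rank(a) − rank(b): -1, 1, 2, -2, 0; Σd² = 10
ρ = 1 − 6Σd² / [n(n²−1)] = 1 − 6×10 / (5×24) = 1 − 60/120 ≈ 0.5000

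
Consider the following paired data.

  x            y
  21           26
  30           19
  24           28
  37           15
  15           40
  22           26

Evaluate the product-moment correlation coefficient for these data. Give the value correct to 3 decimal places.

-0.937

n = 6, Σx = 149, Σy = 154, Σx² = 3995, Σy² = 4322, Σxy = 3515
nΣxy − ΣxΣy = 21090 − 22946 = -1856
nΣx² − (Σx)² = 23970 − 22201 = 1769; nΣy² − (Σy)² = 25932 − 23716 = 2216
r = -1856 / √(1769 × 2216) = -1856 / 1979.9253 ≈ -0.937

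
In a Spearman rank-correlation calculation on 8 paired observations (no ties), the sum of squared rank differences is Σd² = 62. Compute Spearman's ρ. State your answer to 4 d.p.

0.2619

ρ = 1 − 6Σd² / [n(n²−1)] = 1 − 6×62 / (8×63)
  = 1 − 372/504 = 1 − 0.73810 ≈ 0.2619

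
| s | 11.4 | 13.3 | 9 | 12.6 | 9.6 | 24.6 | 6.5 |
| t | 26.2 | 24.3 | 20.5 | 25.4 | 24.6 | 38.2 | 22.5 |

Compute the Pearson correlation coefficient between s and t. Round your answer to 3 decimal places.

n = 7, Σs = 87, Σt = 181.7, Σs² = 1286.18, Σt² = 4912.99, Σst = 2448.54
nΣst − ΣsΣt = 17139.78 − 15807.9 = 1331.88
nΣs² − (Σs)² = 9003.26 − 7569 = 1434.26; nΣt² − (Σt)² = 34390.93 − 33014.89 = 1376.04
r = 1331.88 / √(1434.26 × 1376.04) = 1331.88 / 1404.8484 ≈ 0.948

0.948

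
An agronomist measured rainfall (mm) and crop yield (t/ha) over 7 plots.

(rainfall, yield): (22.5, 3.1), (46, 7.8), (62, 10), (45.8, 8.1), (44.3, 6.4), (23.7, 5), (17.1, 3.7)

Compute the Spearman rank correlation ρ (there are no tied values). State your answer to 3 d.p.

0.929

Rank rainfall: 2, 6, 7, 5, 4, 3, 1
Rank yield: 1, 5, 7, 6, 4, 3, 2
d = rank(rainfall) − rank(yield): 1, 1, 0, -1, 0, 0, -1; Σd² = 4
ρ = 1 − 6Σd² / [n(n²−1)] = 1 − 6×4 / (7×48) = 1 − 24/336 ≈ 0.929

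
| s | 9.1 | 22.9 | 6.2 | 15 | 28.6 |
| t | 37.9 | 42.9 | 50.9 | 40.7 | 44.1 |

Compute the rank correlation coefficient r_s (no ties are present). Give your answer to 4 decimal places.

0.0000

Rank s: 2, 4, 1, 3, 5
Rank t: 1, 3, 5, 2, 4
d = rank(s) − rank(t): 1, 1, -4, 1, 1; Σd² = 20
ρ = 1 − 6Σd² / [n(n²−1)] = 1 − 6×20 / (5×24) = 1 − 120/120 ≈ 0.0000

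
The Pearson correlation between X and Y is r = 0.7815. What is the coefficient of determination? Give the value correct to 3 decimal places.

r² = (0.7815)² = 0.611

0.611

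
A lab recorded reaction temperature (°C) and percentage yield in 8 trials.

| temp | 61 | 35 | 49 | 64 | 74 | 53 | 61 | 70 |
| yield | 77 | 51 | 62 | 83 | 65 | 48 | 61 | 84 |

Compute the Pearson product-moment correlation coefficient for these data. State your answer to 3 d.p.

n = 8, Σx = 467, Σy = 531, Σx² = 28349, Σy² = 36569, Σxy = 31787
nΣxy − ΣxΣy = 254296 − 247977 = 6319
nΣx² − (Σx)² = 226792 − 218089 = 8703; nΣy² − (Σy)² = 292552 − 281961 = 10591
r = 6319 / √(8703 × 10591) = 6319 / 9600.7017 ≈ 0.658

0.658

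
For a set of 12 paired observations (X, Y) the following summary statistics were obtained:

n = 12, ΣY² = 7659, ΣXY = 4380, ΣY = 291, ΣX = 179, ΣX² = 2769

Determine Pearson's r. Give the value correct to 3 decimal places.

0.161

r = (nΣXY − ΣXΣY) / √[(nΣX² − (ΣX)²)(nΣY² − (ΣY)²)]
Numerator: 12×4380 − 179×291 = 471
Denominator: √[(33228 − 32041)(91908 − 84681)] = √[1187 × 7227] = 2928.8989
r = 471 / 2928.8989 ≈ 0.161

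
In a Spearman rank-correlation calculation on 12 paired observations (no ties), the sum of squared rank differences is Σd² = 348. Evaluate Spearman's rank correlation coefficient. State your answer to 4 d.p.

-0.2168

ρ = 1 − 6Σd² / [n(n²−1)] = 1 − 6×348 / (12×143)
  = 1 − 2088/1716 = 1 − 1.21678 ≈ -0.2168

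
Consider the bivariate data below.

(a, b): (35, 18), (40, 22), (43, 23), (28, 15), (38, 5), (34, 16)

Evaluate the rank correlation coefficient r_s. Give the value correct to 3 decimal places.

0.657

Rank a: 3, 5, 6, 1, 4, 2
Rank b: 4, 5, 6, 2, 1, 3
d = rank(a) − rank(b): -1, 0, 0, -1, 3, -1; Σd² = 12
ρ = 1 − 6Σd² / [n(n²−1)] = 1 − 6×12 / (6×35) = 1 − 72/210 ≈ 0.657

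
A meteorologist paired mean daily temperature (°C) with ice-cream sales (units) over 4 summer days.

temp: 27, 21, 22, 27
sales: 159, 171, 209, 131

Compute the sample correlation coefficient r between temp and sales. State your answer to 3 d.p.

n = 4, Σx = 97, Σy = 670, Σx² = 2383, Σy² = 115364, Σxy = 16019
nΣxy − ΣxΣy = 64076 − 64990 = -914
nΣx² − (Σx)² = 9532 − 9409 = 123; nΣy² − (Σy)² = 461456 − 448900 = 12556
r = -914 / √(123 × 12556) = -914 / 1242.7341 ≈ -0.735

-0.735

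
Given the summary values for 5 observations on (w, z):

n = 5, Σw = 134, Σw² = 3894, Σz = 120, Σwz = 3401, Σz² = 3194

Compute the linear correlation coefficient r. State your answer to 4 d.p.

0.6000

r = (nΣwz − ΣwΣz) / √[(nΣw² − (Σw)²)(nΣz² − (Σz)²)]
Numerator: 5×3401 − 134×120 = 925
Denominator: √[(19470 − 17956)(15970 − 14400)] = √[1514 × 1570] = 1541.7458
r = 925 / 1541.7458 ≈ 0.6000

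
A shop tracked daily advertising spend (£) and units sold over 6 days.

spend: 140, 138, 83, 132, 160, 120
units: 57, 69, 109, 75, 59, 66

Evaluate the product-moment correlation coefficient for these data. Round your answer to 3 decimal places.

-0.903

n = 6, Σx = 773, Σy = 435, Σx² = 102957, Σy² = 33353, Σxy = 53809
nΣxy − ΣxΣy = 322854 − 336255 = -13401
nΣx² − (Σx)² = 617742 − 597529 = 20213; nΣy² − (Σy)² = 200118 − 189225 = 10893
r = -13401 / √(20213 × 10893) = -13401 / 14838.4706 ≈ -0.903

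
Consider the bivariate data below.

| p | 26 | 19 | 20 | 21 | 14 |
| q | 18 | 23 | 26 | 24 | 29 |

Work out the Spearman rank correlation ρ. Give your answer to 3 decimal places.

-0.700

Rank p: 5, 2, 3, 4, 1
Rank q: 1, 2, 4, 3, 5
d = rank(p) − rank(q): 4, 0, -1, 1, -4; Σd² = 34
ρ = 1 − 6Σd² / [n(n²−1)] = 1 − 6×34 / (5×24) = 1 − 204/120 ≈ -0.700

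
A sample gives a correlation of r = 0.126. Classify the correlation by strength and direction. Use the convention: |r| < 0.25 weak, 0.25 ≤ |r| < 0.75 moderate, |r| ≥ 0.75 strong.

weak positive

r = 0.126 > 0 so the relationship is positive.
|r| = 0.126, which falls in the weak range.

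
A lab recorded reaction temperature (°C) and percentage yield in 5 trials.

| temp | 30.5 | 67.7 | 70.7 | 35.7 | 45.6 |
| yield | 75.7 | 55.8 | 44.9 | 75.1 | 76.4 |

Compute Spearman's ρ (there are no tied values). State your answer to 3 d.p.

-0.700

Rank temp: 1, 4, 5, 2, 3
Rank yield: 4, 2, 1, 3, 5
d = rank(temp) − rank(yield): -3, 2, 4, -1, -2; Σd² = 34
ρ = 1 − 6Σd² / [n(n²−1)] = 1 − 6×34 / (5×24) = 1 − 204/120 ≈ -0.700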